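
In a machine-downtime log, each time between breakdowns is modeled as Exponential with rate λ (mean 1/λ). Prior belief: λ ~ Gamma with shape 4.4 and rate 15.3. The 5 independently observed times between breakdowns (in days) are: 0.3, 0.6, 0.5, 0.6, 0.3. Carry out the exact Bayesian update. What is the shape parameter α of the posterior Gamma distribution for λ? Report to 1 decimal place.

With a Gamma(shape α, rate β) prior on the exponential rate λ, the posterior after n observations with total T = Σxᵢ is Gamma(α+n, β+T).
Sum of observations T = 2.3 days; n = 5.
Posterior: Gamma(4.4+5, 15.3+2.3) = Gamma(9.4, 17.6).
Posterior α = 9.4.

9.4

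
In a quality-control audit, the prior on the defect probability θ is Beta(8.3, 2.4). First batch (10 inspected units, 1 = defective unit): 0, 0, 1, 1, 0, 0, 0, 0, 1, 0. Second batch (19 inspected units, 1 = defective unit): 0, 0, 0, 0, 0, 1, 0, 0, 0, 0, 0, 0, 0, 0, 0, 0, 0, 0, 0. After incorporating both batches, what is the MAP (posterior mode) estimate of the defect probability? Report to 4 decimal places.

0.2997

The Beta prior is conjugate to a Binomial/Bernoulli likelihood; the update adds successes to α and failures to β.
After batch 1: Beta(8.3+3, 2.4+7) = Beta(11.3, 9.4).
After batch 2: Beta(11.3+1, 9.4+18) = Beta(12.3, 27.4).
Mode of Beta(a,b) for a,b>1 is (a−1)/(a+b−2) = 11.3/37.7 = 0.2997.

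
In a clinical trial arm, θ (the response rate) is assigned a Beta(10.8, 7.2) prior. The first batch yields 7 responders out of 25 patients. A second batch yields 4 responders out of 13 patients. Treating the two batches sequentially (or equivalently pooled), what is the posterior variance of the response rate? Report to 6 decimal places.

The Beta prior is conjugate to a Binomial/Bernoulli likelihood; the update adds successes to α and failures to β.
After batch 1: Beta(10.8+7, 7.2+18) = Beta(17.8, 25.2).
After batch 2: Beta(17.8+4, 25.2+9) = Beta(21.8, 34.2).
Var = αβ/((α+β)²(α+β+1)) = 21.8·34.2/(56.0²·57.0) = 0.004171.

0.004171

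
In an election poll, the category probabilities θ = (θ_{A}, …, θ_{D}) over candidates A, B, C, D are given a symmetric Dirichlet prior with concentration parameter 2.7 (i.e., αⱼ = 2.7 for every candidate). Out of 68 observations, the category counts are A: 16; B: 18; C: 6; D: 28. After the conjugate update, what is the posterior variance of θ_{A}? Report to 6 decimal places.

0.002268

The Dirichlet prior is conjugate to the Multinomial likelihood: each posterior αⱼ = prior αⱼ + observed count nⱼ.
Posterior concentration: (18.7, 20.7, 8.7, 30.7), total = 78.8.
Var[θ_j] = α_j(Σα−α_j)/((Σα)²(Σα+1)) = 18.7·60.1/(78.8²·79.8) = 0.002268.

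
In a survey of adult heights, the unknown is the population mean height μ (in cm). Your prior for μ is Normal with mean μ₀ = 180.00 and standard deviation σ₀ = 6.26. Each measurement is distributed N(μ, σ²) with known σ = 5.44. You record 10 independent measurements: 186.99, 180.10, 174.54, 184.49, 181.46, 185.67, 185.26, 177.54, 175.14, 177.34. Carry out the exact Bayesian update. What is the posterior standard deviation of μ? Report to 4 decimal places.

For Normal data with known variance σ², a Normal(μ₀, σ₀²) prior on μ is conjugate. Posterior precision = 1/σ₀² + n/σ²; posterior mean is the precision-weighted average of μ₀ and x̄.
σ₀² = 6.26² = 39.1876, σ² = 5.44² = 29.5936; σ² + n·σ₀² = 29.5936 + 10·39.1876 = 421.4696.
Posterior precision = 1/σ₀² + n/σ² = 1/39.1876 + 10/29.5936 = (σ² + n·σ₀²)/(σ₀²σ²) = 421.4696/(39.1876·29.5936); posterior variance σₙ² = σ₀²σ²/(σ² + n·σ₀²) = 39.1876·29.5936/421.4696 = 2.751568.
Posterior SD = √σₙ² = √(39.1876·29.5936/421.4696) = 1.6588.

1.6588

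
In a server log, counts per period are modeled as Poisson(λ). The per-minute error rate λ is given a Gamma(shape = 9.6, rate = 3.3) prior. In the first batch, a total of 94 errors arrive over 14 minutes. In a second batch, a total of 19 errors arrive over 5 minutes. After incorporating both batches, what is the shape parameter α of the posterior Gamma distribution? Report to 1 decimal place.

With a Gamma(shape α, rate β) prior, the Poisson likelihood is conjugate: the posterior is Gamma(α + ΣXᵢ, β + n).
After batch 1: Gamma(α+S, β+n) = Gamma(9.6+94, 3.3+14) = Gamma(103.6, 17.3).
After batch 2: Gamma(α+S, β+n) = Gamma(103.6+19, 17.3+5) = Gamma(122.6, 22.3).
Posterior α = 122.6.

122.6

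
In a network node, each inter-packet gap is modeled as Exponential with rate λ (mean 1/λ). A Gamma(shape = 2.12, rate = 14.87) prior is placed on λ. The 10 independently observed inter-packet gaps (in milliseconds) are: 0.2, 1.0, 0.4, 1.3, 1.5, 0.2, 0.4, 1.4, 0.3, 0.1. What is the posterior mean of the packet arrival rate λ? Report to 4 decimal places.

With a Gamma(shape α, rate β) prior on the exponential rate λ, the posterior after n observations with total T = Σxᵢ is Gamma(α+n, β+T).
Sum of observations T = 6.8 milliseconds; n = 10.
Posterior: Gamma(2.12+10, 14.87+6.8) = Gamma(12.12, 21.67).
Posterior mean of λ = α/β = 12.12/21.67 = 0.5593.

0.5593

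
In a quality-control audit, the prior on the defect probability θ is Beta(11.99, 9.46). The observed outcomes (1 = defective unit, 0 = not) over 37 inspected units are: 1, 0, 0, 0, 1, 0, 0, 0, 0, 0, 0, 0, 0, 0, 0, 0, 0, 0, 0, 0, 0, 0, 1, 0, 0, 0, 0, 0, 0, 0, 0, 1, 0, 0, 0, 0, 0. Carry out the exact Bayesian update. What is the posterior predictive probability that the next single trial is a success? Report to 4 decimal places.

0.2736

The Beta prior is conjugate to a Binomial/Bernoulli likelihood; the update adds successes to α and failures to β.
Posterior: Beta(α+k, β+n−k) = Beta(11.99+4, 9.46+33) = Beta(15.99, 42.46).
For a single future Bernoulli trial, P(success | data) = α/(α+β) = 0.2736.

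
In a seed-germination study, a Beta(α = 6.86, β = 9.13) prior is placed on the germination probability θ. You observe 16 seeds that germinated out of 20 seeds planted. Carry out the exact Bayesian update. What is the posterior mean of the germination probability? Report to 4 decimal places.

The Beta prior is conjugate to a Binomial/Bernoulli likelihood; the update adds successes to α and failures to β.
Posterior: Beta(α+k, β+n−k) = Beta(6.86+16, 9.13+4) = Beta(22.86, 13.13).
Posterior mean = α/(α+β) = 22.86/35.99 = 0.6352.

0.6352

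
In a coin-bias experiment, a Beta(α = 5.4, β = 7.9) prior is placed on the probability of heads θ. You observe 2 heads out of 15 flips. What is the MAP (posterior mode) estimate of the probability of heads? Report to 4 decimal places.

The Beta prior is conjugate to a Binomial/Bernoulli likelihood; the update adds successes to α and failures to β.
Posterior: Beta(α+k, β+n−k) = Beta(5.4+2, 7.9+13) = Beta(7.4, 20.9).
Mode of Beta(a,b) for a,b>1 is (a−1)/(a+b−2) = 6.4/26.3 = 0.2433.

0.2433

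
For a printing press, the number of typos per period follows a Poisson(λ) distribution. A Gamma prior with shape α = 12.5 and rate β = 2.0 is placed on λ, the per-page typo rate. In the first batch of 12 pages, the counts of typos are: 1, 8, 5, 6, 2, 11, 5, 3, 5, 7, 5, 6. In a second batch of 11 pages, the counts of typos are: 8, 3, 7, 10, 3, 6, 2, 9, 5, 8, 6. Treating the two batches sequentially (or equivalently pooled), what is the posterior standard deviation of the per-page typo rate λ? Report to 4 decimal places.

With a Gamma(shape α, rate β) prior, the Poisson likelihood is conjugate: the posterior is Gamma(α + ΣXᵢ, β + n).
Batch 1: sum of counts S = 64 over n = 12 pages.
After batch 1: Gamma(α+S, β+n) = Gamma(12.5+64, 2.0+12) = Gamma(76.5, 14.0).
Batch 2: sum of counts S = 67 over n = 11 pages.
After batch 2: Gamma(α+S, β+n) = Gamma(76.5+67, 14.0+11) = Gamma(143.5, 25.0).
SD = √α/β = √143.5/25.0 = 0.4792.

0.4792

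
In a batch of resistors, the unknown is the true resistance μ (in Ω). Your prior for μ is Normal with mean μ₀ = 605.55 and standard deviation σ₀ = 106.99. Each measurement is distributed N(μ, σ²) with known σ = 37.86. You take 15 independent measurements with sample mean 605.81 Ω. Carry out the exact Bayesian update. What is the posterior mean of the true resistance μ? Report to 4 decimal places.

605.8078

For Normal data with known variance σ², a Normal(μ₀, σ₀²) prior on μ is conjugate. Posterior precision = 1/σ₀² + n/σ²; posterior mean is the precision-weighted average of μ₀ and x̄.
n·x̄ = 15·605.81 = 9087.15.
σ₀² = 106.99² = 11446.8601, σ² = 37.86² = 1433.3796; σ² + n·σ₀² = 1433.3796 + 15·11446.8601 = 173136.2811.
Posterior mean = (μ₀/σ₀² + n·x̄/σ²)/(1/σ₀² + n/σ²) = (σ²·μ₀ + σ₀²·n·x̄)/(σ² + n·σ₀²) = (1433.3796·605.55 + 11446.8601·9087.15)/173136.2811 = 104887317.774495/173136.2811 = 605.8078.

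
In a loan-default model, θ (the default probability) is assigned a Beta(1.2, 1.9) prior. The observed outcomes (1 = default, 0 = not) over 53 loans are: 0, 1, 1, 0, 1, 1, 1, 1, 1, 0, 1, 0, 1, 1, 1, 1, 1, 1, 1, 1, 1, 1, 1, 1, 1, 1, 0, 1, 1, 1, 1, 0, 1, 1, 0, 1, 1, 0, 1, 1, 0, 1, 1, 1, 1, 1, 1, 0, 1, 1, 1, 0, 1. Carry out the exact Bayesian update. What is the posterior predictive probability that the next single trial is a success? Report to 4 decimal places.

0.7701

The Beta prior is conjugate to a Binomial/Bernoulli likelihood; the update adds successes to α and failures to β.
Posterior: Beta(α+k, β+n−k) = Beta(1.2+42, 1.9+11) = Beta(43.2, 12.9).
For a single future Bernoulli trial, P(success | data) = α/(α+β) = 0.7701.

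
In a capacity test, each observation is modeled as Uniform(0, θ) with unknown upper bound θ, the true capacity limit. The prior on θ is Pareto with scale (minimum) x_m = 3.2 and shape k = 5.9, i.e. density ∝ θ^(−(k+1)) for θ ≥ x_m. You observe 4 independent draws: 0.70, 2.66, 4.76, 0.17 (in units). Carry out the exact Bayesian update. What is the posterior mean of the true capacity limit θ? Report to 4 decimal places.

5.2948

A Pareto(scale x_m, shape k) prior on the upper bound θ of Uniform(0, θ) is conjugate: posterior is Pareto(max(x_m, max xᵢ), k + n).
Sample maximum = 4.76; prior scale x_m = 3.2 → posterior scale = max = 4.76.
Posterior shape = 5.9 + 4 = 9.9.
E[θ|data] = k·x_m/(k−1) = 9.9·4.76/8.9 = 5.2948.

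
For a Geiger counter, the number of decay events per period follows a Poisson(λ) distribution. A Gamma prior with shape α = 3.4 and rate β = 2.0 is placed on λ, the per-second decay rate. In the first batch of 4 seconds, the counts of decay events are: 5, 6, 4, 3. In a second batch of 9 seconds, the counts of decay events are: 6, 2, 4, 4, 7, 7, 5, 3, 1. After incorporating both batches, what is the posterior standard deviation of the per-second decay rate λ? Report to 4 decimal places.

With a Gamma(shape α, rate β) prior, the Poisson likelihood is conjugate: the posterior is Gamma(α + ΣXᵢ, β + n).
Batch 1: sum of counts S = 18 over n = 4 seconds.
After batch 1: Gamma(α+S, β+n) = Gamma(3.4+18, 2.0+4) = Gamma(21.4, 6.0).
Batch 2: sum of counts S = 39 over n = 9 seconds.
After batch 2: Gamma(α+S, β+n) = Gamma(21.4+39, 6.0+9) = Gamma(60.4, 15.0).
SD = √α/β = √60.4/15.0 = 0.5181.

0.5181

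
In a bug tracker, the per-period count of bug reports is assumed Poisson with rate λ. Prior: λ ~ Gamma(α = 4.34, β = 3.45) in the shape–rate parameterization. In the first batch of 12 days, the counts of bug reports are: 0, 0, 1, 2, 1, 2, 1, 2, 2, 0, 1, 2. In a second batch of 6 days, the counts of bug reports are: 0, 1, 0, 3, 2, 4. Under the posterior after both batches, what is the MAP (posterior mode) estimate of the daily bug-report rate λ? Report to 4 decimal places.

1.2746

With a Gamma(shape α, rate β) prior, the Poisson likelihood is conjugate: the posterior is Gamma(α + ΣXᵢ, β + n).
Batch 1: sum of counts S = 14 over n = 12 days.
After batch 1: Gamma(α+S, β+n) = Gamma(4.34+14, 3.45+12) = Gamma(18.34, 15.45).
Batch 2: sum of counts S = 10 over n = 6 days.
After batch 2: Gamma(α+S, β+n) = Gamma(18.34+10, 15.45+6) = Gamma(28.34, 21.45).
Mode of Gamma(α,β) for α≥1 is (α−1)/β = 27.34/21.45 = 1.2746.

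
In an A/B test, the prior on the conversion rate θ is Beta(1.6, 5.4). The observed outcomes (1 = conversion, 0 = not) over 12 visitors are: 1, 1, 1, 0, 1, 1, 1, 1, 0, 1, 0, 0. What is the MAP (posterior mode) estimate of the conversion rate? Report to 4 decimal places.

0.5059

The Beta prior is conjugate to a Binomial/Bernoulli likelihood; the update adds successes to α and failures to β.
Posterior: Beta(α+k, β+n−k) = Beta(1.6+8, 5.4+4) = Beta(9.6, 9.4).
Mode of Beta(a,b) for a,b>1 is (a−1)/(a+b−2) = 8.6/17.0 = 0.5059.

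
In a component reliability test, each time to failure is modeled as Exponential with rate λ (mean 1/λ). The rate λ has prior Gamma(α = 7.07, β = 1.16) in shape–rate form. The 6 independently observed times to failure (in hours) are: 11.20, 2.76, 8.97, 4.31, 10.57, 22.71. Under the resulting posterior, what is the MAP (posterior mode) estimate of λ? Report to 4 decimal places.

With a Gamma(shape α, rate β) prior on the exponential rate λ, the posterior after n observations with total T = Σxᵢ is Gamma(α+n, β+T).
Sum of observations T = 60.52 hours; n = 6.
Posterior: Gamma(7.07+6, 1.16+60.52) = Gamma(13.07, 61.68).
Mode = (α−1)/β = 0.1957.

0.1957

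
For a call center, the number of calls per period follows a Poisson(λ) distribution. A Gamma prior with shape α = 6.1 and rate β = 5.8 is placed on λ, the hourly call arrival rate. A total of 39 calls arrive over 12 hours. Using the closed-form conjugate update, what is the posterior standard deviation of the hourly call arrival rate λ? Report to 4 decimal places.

With a Gamma(shape α, rate β) prior, the Poisson likelihood is conjugate: the posterior is Gamma(α + ΣXᵢ, β + n).
Posterior: Gamma(α+S, β+n) = Gamma(6.1+39, 5.8+12) = Gamma(45.1, 17.8).
SD = √α/β = √45.1/17.8 = 0.3773.

0.3773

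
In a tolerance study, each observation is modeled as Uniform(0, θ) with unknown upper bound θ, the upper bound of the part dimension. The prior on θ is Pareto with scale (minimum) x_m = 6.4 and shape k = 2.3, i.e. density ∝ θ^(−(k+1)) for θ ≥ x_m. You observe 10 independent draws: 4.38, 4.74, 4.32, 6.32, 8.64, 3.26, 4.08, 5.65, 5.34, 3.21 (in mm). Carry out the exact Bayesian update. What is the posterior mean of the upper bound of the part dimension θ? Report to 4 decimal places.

A Pareto(scale x_m, shape k) prior on the upper bound θ of Uniform(0, θ) is conjugate: posterior is Pareto(max(x_m, max xᵢ), k + n).
Sample maximum = 8.64; prior scale x_m = 6.4 → posterior scale = max = 8.64.
Posterior shape = 2.3 + 10 = 12.3.
E[θ|data] = k·x_m/(k−1) = 12.3·8.64/11.3 = 9.4046.

9.4046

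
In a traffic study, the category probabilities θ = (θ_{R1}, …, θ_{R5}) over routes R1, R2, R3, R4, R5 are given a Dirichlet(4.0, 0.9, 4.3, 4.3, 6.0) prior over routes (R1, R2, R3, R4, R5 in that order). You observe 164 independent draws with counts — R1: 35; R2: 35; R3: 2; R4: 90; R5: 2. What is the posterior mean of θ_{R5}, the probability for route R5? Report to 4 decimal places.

The Dirichlet prior is conjugate to the Multinomial likelihood: each posterior αⱼ = prior αⱼ + observed count nⱼ.
Posterior concentration: (39.0, 35.9, 6.3, 94.3, 8.0), total = 183.5.
E[θ_{R5}|data] = α_{R5}/Σα = 8.0/183.5 = 0.0436.

0.0436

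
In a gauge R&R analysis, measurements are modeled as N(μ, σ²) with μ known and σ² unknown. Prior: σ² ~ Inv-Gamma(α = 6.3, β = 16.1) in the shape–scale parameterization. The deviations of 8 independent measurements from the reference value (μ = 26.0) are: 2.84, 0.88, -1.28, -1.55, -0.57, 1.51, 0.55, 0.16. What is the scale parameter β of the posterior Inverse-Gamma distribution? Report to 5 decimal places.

24.00700

With known mean μ and an Inverse-Gamma(α, β) prior on σ², the Normal likelihood is conjugate: posterior is Inv-Gamma(α + n/2, β + Σ(xᵢ−μ)²/2).
Σ(xᵢ−μ)² = (2.84)² + (0.88)² + (-1.28)² + (-1.55)² + (-0.57)² + (1.51)² + (0.55)² + (0.16)² = 15.8140.
Posterior: Inv-Gamma(6.3 + 8/2, 16.1 + 15.8140/2) = Inv-Gamma(10.30, 24.00700).
Posterior β = 24.00700.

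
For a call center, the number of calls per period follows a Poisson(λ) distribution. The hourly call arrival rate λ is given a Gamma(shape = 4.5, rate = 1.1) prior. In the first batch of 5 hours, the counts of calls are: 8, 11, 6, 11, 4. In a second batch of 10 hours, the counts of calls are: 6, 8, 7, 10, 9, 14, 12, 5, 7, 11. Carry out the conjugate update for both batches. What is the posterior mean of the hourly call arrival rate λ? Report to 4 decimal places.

With a Gamma(shape α, rate β) prior, the Poisson likelihood is conjugate: the posterior is Gamma(α + ΣXᵢ, β + n).
Batch 1: sum of counts S = 40 over n = 5 hours.
After batch 1: Gamma(α+S, β+n) = Gamma(4.5+40, 1.1+5) = Gamma(44.5, 6.1).
Batch 2: sum of counts S = 89 over n = 10 hours.
After batch 2: Gamma(α+S, β+n) = Gamma(44.5+89, 6.1+10) = Gamma(133.5, 16.1).
Posterior mean = α/β = 133.5/16.1 = 8.2919.

8.2919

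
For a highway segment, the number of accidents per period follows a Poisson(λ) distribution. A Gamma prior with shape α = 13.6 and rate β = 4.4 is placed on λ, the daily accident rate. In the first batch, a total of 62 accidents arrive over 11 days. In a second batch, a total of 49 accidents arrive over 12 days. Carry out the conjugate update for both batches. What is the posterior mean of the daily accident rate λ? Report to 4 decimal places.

With a Gamma(shape α, rate β) prior, the Poisson likelihood is conjugate: the posterior is Gamma(α + ΣXᵢ, β + n).
After batch 1: Gamma(α+S, β+n) = Gamma(13.6+62, 4.4+11) = Gamma(75.6, 15.4).
After batch 2: Gamma(α+S, β+n) = Gamma(75.6+49, 15.4+12) = Gamma(124.6, 27.4).
Posterior mean = α/β = 124.6/27.4 = 4.5474.

4.5474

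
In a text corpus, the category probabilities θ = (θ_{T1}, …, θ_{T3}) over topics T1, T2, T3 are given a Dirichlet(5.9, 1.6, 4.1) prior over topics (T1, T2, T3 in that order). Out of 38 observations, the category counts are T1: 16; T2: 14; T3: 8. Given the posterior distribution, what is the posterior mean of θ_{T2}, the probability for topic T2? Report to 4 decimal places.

0.3145

The Dirichlet prior is conjugate to the Multinomial likelihood: each posterior αⱼ = prior αⱼ + observed count nⱼ.
Posterior concentration: (21.9, 15.6, 12.1), total = 49.6.
E[θ_{T2}|data] = α_{T2}/Σα = 15.6/49.6 = 0.3145.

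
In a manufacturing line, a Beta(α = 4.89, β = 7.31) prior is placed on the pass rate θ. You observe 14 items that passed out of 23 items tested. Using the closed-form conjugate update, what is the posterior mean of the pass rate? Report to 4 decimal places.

The Beta prior is conjugate to a Binomial/Bernoulli likelihood; the update adds successes to α and failures to β.
Posterior: Beta(α+k, β+n−k) = Beta(4.89+14, 7.31+9) = Beta(18.89, 16.31).
Posterior mean = α/(α+β) = 18.89/35.20 = 0.5366.

0.5366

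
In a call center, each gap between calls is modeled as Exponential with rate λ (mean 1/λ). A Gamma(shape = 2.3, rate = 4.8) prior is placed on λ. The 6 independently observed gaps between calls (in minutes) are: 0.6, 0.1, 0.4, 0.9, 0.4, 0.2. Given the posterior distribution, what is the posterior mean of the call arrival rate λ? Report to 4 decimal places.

1.1216

With a Gamma(shape α, rate β) prior on the exponential rate λ, the posterior after n observations with total T = Σxᵢ is Gamma(α+n, β+T).
Sum of observations T = 2.6 minutes; n = 6.
Posterior: Gamma(2.3+6, 4.8+2.6) = Gamma(8.3, 7.4).
Posterior mean of λ = α/β = 8.3/7.4 = 1.1216.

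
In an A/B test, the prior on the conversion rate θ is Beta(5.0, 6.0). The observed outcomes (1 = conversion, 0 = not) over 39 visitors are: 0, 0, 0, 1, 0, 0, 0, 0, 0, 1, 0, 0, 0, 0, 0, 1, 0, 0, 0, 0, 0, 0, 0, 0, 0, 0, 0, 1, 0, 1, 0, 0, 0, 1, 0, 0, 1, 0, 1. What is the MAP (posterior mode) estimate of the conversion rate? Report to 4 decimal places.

The Beta prior is conjugate to a Binomial/Bernoulli likelihood; the update adds successes to α and failures to β.
Posterior: Beta(α+k, β+n−k) = Beta(5.0+8, 6.0+31) = Beta(13.0, 37.0).
Mode of Beta(a,b) for a,b>1 is (a−1)/(a+b−2) = 12.0/48.0 = 0.2500.

0.2500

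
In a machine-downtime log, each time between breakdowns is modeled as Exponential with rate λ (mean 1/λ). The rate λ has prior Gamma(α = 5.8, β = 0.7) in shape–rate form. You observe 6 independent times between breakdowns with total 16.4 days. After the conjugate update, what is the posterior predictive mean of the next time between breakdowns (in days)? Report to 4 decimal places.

With a Gamma(shape α, rate β) prior on the exponential rate λ, the posterior after n observations with total T = Σxᵢ is Gamma(α+n, β+T).
Posterior: Gamma(5.8+6, 0.7+16.4) = Gamma(11.8, 17.1).
The predictive distribution for the next observation is Lomax; its mean is β/(α−1) = 17.1/10.8 = 1.5833.

1.5833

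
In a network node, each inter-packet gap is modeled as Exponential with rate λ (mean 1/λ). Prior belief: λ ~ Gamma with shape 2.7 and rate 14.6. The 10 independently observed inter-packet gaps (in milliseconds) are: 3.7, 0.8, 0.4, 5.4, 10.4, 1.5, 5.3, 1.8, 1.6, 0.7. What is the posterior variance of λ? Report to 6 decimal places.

With a Gamma(shape α, rate β) prior on the exponential rate λ, the posterior after n observations with total T = Σxᵢ is Gamma(α+n, β+T).
Sum of observations T = 31.6 milliseconds; n = 10.
Posterior: Gamma(2.7+10, 14.6+31.6) = Gamma(12.7, 46.2).
Var = α/β² = 0.005950.

0.005950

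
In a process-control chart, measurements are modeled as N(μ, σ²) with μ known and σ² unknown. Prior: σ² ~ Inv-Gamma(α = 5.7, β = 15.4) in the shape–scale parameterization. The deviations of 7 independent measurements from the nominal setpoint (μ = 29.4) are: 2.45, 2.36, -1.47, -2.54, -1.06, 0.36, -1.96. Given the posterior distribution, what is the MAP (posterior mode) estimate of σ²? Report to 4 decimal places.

2.7490

With known mean μ and an Inverse-Gamma(α, β) prior on σ², the Normal likelihood is conjugate: posterior is Inv-Gamma(α + n/2, β + Σ(xᵢ−μ)²/2).
Σ(xᵢ−μ)² = (2.45)² + (2.36)² + (-1.47)² + (-2.54)² + (-1.06)² + (0.36)² + (-1.96)² = 25.2794.
Posterior: Inv-Gamma(5.7 + 7/2, 15.4 + 25.2794/2) = Inv-Gamma(9.20, 28.03970).
Mode = β/(α+1) = 28.03970/10.20 = 2.7490.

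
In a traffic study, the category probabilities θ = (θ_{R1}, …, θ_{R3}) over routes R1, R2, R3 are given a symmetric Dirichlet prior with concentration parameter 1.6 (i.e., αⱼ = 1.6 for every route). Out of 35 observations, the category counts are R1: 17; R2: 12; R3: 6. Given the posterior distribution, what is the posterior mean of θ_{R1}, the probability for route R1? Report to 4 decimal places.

The Dirichlet prior is conjugate to the Multinomial likelihood: each posterior αⱼ = prior αⱼ + observed count nⱼ.
Posterior concentration: (18.6, 13.6, 7.6), total = 39.8.
E[θ_{R1}|data] = α_{R1}/Σα = 18.6/39.8 = 0.4673.

0.4673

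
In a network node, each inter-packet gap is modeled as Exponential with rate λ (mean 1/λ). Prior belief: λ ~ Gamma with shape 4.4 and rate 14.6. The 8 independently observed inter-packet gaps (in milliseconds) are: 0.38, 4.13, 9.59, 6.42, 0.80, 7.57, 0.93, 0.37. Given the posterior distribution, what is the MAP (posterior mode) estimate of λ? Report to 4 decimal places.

With a Gamma(shape α, rate β) prior on the exponential rate λ, the posterior after n observations with total T = Σxᵢ is Gamma(α+n, β+T).
Sum of observations T = 30.19 milliseconds; n = 8.
Posterior: Gamma(4.4+8, 14.6+30.19) = Gamma(12.4, 44.79).
Mode = (α−1)/β = 0.2545.

0.2545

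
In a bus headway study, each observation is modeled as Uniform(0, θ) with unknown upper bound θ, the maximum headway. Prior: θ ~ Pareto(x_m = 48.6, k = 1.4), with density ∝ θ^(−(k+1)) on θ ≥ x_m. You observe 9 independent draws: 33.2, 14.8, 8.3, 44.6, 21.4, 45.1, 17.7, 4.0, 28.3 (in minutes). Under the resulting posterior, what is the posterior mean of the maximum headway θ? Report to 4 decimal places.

53.7702

A Pareto(scale x_m, shape k) prior on the upper bound θ of Uniform(0, θ) is conjugate: posterior is Pareto(max(x_m, max xᵢ), k + n).
Sample maximum = 45.1; prior scale x_m = 48.6 → posterior scale = max = 48.6.
Posterior shape = 1.4 + 9 = 10.4.
E[θ|data] = k·x_m/(k−1) = 10.4·48.6/9.4 = 53.7702.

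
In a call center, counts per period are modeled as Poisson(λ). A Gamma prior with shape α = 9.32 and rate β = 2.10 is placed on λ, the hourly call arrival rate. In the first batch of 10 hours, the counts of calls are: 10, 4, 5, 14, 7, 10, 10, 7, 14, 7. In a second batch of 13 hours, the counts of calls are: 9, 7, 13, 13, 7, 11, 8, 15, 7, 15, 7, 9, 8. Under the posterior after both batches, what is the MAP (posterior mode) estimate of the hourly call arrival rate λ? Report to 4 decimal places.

With a Gamma(shape α, rate β) prior, the Poisson likelihood is conjugate: the posterior is Gamma(α + ΣXᵢ, β + n).
Batch 1: sum of counts S = 88 over n = 10 hours.
After batch 1: Gamma(α+S, β+n) = Gamma(9.32+88, 2.10+10) = Gamma(97.32, 12.10).
Batch 2: sum of counts S = 129 over n = 13 hours.
After batch 2: Gamma(α+S, β+n) = Gamma(97.32+129, 12.10+13) = Gamma(226.32, 25.10).
Mode of Gamma(α,β) for α≥1 is (α−1)/β = 225.32/25.10 = 8.9769.

8.9769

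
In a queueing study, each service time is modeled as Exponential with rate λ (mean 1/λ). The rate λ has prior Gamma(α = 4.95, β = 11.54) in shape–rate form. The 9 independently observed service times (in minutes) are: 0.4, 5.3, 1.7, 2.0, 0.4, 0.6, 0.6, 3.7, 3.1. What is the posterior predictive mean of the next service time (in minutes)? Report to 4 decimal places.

2.2656

With a Gamma(shape α, rate β) prior on the exponential rate λ, the posterior after n observations with total T = Σxᵢ is Gamma(α+n, β+T).
Sum of observations T = 17.8 minutes; n = 9.
Posterior: Gamma(4.95+9, 11.54+17.8) = Gamma(13.95, 29.34).
The predictive distribution for the next observation is Lomax; its mean is β/(α−1) = 29.34/12.95 = 2.2656.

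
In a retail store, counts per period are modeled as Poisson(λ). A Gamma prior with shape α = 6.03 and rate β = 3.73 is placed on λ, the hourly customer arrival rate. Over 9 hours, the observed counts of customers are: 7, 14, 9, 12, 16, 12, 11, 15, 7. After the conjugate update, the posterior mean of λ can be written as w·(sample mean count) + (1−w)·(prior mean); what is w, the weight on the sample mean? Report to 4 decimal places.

With a Gamma(shape α, rate β) prior, the Poisson likelihood is conjugate: the posterior is Gamma(α + ΣXᵢ, β + n).
Posterior mean = (α₀+S)/(β₀+n) = [n/(β₀+n)]·(S/n) + [β₀/(β₀+n)]·(α₀/β₀), so only n and β₀ enter the weight.
Weight on data w = n/(β₀+n) = 9/(3.73+9) = 9/12.73 = 0.7070.

0.7070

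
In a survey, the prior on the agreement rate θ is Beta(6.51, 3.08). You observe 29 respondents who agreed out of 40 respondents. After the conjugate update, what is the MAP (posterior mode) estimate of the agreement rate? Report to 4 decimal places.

The Beta prior is conjugate to a Binomial/Bernoulli likelihood; the update adds successes to α and failures to β.
Posterior: Beta(α+k, β+n−k) = Beta(6.51+29, 3.08+11) = Beta(35.51, 14.08).
Mode of Beta(a,b) for a,b>1 is (a−1)/(a+b−2) = 34.51/47.59 = 0.7252.

0.7252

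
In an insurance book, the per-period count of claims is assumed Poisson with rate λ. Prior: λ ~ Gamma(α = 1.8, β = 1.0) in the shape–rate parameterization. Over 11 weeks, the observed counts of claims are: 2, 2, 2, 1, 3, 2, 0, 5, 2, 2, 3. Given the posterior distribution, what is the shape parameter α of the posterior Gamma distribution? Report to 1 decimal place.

25.8

With a Gamma(shape α, rate β) prior, the Poisson likelihood is conjugate: the posterior is Gamma(α + ΣXᵢ, β + n).
Sum of counts S = 24 over n = 11 weeks.
Posterior: Gamma(α+S, β+n) = Gamma(1.8+24, 1.0+11) = Gamma(25.8, 12.0).
Posterior α = 25.8.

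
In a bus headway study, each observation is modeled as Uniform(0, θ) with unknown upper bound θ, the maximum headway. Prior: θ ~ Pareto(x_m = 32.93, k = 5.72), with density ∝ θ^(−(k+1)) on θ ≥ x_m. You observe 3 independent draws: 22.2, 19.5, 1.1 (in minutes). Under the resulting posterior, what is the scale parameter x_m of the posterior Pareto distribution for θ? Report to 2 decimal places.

A Pareto(scale x_m, shape k) prior on the upper bound θ of Uniform(0, θ) is conjugate: posterior is Pareto(max(x_m, max xᵢ), k + n).
Sample maximum = 22.2; prior scale x_m = 32.93 → posterior scale = max = 32.93.
Posterior shape = 5.72 + 3 = 8.72.
Posterior scale x_m = 32.93.

32.93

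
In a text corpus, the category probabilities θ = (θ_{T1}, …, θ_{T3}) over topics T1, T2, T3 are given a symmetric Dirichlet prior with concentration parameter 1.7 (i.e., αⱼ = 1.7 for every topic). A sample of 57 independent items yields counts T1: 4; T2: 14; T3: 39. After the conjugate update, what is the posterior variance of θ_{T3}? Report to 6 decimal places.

0.003579

The Dirichlet prior is conjugate to the Multinomial likelihood: each posterior αⱼ = prior αⱼ + observed count nⱼ.
Posterior concentration: (5.7, 15.7, 40.7), total = 62.1.
Var[θ_j] = α_j(Σα−α_j)/((Σα)²(Σα+1)) = 40.7·21.4/(62.1²·63.1) = 0.003579.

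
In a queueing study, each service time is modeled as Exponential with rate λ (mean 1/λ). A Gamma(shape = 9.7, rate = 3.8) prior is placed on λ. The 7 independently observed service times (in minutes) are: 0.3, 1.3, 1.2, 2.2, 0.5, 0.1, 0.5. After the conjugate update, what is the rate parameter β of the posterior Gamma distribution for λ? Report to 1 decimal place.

With a Gamma(shape α, rate β) prior on the exponential rate λ, the posterior after n observations with total T = Σxᵢ is Gamma(α+n, β+T).
Sum of observations T = 6.1 minutes; n = 7.
Posterior: Gamma(9.7+7, 3.8+6.1) = Gamma(16.7, 9.9).
Posterior β = 9.9.

9.9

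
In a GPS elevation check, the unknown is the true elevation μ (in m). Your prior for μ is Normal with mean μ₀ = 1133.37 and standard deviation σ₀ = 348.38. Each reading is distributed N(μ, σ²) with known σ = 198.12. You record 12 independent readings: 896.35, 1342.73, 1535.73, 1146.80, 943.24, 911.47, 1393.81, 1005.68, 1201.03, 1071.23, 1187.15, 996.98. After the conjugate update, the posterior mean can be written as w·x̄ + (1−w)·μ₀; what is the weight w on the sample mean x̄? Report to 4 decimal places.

0.9738

For Normal data with known variance σ², a Normal(μ₀, σ₀²) prior on μ is conjugate. Posterior precision = 1/σ₀² + n/σ²; posterior mean is the precision-weighted average of μ₀ and x̄.
σ₀² = 348.38² = 121368.6244, σ² = 198.12² = 39251.5344. Prior precision 1/σ₀² = 1/121368.6244; data precision n/σ² = 12/39251.5344.
w = (n/σ²)/(1/σ₀² + n/σ²) = n·σ₀²/(σ² + n·σ₀²) = 12·121368.6244/(39251.5344 + 12·121368.6244) = 1456423.4928/1495675.0272 = 0.9738.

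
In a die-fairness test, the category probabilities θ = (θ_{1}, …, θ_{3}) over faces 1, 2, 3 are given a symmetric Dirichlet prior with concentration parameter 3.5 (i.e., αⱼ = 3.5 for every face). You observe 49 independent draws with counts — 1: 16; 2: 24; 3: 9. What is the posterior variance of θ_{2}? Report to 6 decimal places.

The Dirichlet prior is conjugate to the Multinomial likelihood: each posterior αⱼ = prior αⱼ + observed count nⱼ.
Posterior concentration: (19.5, 27.5, 12.5), total = 59.5.
Var[θ_j] = α_j(Σα−α_j)/((Σα)²(Σα+1)) = 27.5·32.0/(59.5²·60.5) = 0.004109.

0.004109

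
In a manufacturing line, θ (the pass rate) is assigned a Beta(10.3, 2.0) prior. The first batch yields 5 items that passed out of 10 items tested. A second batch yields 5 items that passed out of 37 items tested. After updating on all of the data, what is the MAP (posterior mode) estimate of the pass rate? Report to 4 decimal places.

0.3368

The Beta prior is conjugate to a Binomial/Bernoulli likelihood; the update adds successes to α and failures to β.
After batch 1: Beta(10.3+5, 2.0+5) = Beta(15.3, 7.0).
After batch 2: Beta(15.3+5, 7.0+32) = Beta(20.3, 39.0).
Mode of Beta(a,b) for a,b>1 is (a−1)/(a+b−2) = 19.3/57.3 = 0.3368.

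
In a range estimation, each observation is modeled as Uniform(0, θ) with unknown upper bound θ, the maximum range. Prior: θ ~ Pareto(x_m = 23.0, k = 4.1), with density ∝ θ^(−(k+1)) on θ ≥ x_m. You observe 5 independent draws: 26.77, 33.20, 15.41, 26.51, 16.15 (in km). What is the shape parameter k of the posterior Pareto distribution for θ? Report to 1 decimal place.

9.1

A Pareto(scale x_m, shape k) prior on the upper bound θ of Uniform(0, θ) is conjugate: posterior is Pareto(max(x_m, max xᵢ), k + n).
Sample maximum = 33.20; prior scale x_m = 23.0 → posterior scale = max = 33.20.
Posterior shape = 4.1 + 5 = 9.1.
Posterior shape k = 9.1.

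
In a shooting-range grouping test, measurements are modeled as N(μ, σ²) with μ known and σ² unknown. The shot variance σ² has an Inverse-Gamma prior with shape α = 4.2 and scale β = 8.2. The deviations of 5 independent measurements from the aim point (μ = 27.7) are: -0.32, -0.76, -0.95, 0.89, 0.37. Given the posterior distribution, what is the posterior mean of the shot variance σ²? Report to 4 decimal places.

With known mean μ and an Inverse-Gamma(α, β) prior on σ², the Normal likelihood is conjugate: posterior is Inv-Gamma(α + n/2, β + Σ(xᵢ−μ)²/2).
Σ(xᵢ−μ)² = (-0.32)² + (-0.76)² + (-0.95)² + (0.89)² + (0.37)² = 2.5115.
Posterior: Inv-Gamma(4.2 + 5/2, 8.2 + 2.5115/2) = Inv-Gamma(6.70, 9.45575).
E[σ²|data] = β/(α−1) = 9.45575/5.70 = 1.6589.

1.6589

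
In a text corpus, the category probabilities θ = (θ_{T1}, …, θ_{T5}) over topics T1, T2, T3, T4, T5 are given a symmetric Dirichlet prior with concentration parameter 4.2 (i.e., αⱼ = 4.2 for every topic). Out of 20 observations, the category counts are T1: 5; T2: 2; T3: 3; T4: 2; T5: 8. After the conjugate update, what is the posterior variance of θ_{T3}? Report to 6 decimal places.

The Dirichlet prior is conjugate to the Multinomial likelihood: each posterior αⱼ = prior αⱼ + observed count nⱼ.
Posterior concentration: (9.2, 6.2, 7.2, 6.2, 12.2), total = 41.0.
Var[θ_j] = α_j(Σα−α_j)/((Σα)²(Σα+1)) = 7.2·33.8/(41.0²·42.0) = 0.003447.

0.003447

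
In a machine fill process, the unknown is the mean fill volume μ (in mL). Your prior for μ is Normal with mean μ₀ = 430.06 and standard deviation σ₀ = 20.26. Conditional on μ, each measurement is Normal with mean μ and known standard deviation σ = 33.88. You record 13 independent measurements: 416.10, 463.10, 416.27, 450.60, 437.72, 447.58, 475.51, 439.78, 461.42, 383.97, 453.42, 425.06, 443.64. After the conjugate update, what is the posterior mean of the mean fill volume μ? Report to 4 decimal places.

437.8712

For Normal data with known variance σ², a Normal(μ₀, σ₀²) prior on μ is conjugate. Posterior precision = 1/σ₀² + n/σ²; posterior mean is the precision-weighted average of μ₀ and x̄.
Σxᵢ = 416.10 + 463.10 + 416.27 + 450.60 + 437.72 + 447.58 + 475.51 + 439.78 + 461.42 + 383.97 + 453.42 + 425.06 + 443.64 = 5714.17, so n·x̄ = 5714.17.
σ₀² = 20.26² = 410.4676, σ² = 33.88² = 1147.8544; σ² + n·σ₀² = 1147.8544 + 13·410.4676 = 6483.9332.
Posterior mean = (μ₀/σ₀² + n·x̄/σ²)/(1/σ₀² + n/σ²) = (σ²·μ₀ + σ₀²·n·x̄)/(σ² + n·σ₀²) = (1147.8544·430.06 + 410.4676·5714.17)/6483.9332 = 2839127.909156/6483.9332 = 437.8712.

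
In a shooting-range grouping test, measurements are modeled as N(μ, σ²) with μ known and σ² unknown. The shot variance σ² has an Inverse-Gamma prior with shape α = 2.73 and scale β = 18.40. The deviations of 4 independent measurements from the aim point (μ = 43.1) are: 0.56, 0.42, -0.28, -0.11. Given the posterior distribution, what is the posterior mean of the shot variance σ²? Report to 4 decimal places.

With known mean μ and an Inverse-Gamma(α, β) prior on σ², the Normal likelihood is conjugate: posterior is Inv-Gamma(α + n/2, β + Σ(xᵢ−μ)²/2).
Σ(xᵢ−μ)² = (0.56)² + (0.42)² + (-0.28)² + (-0.11)² = 0.5805.
Posterior: Inv-Gamma(2.73 + 4/2, 18.40 + 0.5805/2) = Inv-Gamma(4.73, 18.69025).
E[σ²|data] = β/(α−1) = 18.69025/3.73 = 5.0108.

5.0108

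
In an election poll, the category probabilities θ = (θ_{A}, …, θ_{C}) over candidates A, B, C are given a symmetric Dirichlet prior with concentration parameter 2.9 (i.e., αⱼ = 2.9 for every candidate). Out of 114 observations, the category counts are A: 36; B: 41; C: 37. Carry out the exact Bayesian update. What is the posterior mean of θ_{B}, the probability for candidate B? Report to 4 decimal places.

0.3578

The Dirichlet prior is conjugate to the Multinomial likelihood: each posterior αⱼ = prior αⱼ + observed count nⱼ.
Posterior concentration: (38.9, 43.9, 39.9), total = 122.7.
E[θ_{B}|data] = α_{B}/Σα = 43.9/122.7 = 0.3578.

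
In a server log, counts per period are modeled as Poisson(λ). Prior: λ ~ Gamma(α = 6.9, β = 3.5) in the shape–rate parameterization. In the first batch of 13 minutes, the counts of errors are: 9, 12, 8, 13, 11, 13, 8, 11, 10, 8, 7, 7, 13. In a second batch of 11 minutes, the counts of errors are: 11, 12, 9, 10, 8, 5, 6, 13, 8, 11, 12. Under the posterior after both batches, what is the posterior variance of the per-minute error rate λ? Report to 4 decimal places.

With a Gamma(shape α, rate β) prior, the Poisson likelihood is conjugate: the posterior is Gamma(α + ΣXᵢ, β + n).
Batch 1: sum of counts S = 130 over n = 13 minutes.
After batch 1: Gamma(α+S, β+n) = Gamma(6.9+130, 3.5+13) = Gamma(136.9, 16.5).
Batch 2: sum of counts S = 105 over n = 11 minutes.
After batch 2: Gamma(α+S, β+n) = Gamma(136.9+105, 16.5+11) = Gamma(241.9, 27.5).
Var = α/β² = 241.9/27.5² = 0.3199.

0.3199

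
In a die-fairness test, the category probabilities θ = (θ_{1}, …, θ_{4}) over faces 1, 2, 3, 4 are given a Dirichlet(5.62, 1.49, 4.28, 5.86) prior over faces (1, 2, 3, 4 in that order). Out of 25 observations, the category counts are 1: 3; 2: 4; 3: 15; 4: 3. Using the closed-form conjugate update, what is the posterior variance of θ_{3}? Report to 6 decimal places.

0.005736

The Dirichlet prior is conjugate to the Multinomial likelihood: each posterior αⱼ = prior αⱼ + observed count nⱼ.
Posterior concentration: (8.62, 5.49, 19.28, 8.86), total = 42.25.
Var[θ_j] = α_j(Σα−α_j)/((Σα)²(Σα+1)) = 19.28·22.97/(42.25²·43.25) = 0.005736.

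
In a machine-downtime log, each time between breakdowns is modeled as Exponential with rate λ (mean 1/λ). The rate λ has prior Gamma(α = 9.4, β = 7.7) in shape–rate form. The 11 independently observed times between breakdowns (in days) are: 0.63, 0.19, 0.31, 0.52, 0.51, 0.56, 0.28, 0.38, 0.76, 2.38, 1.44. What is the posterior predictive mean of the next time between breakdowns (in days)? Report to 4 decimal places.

With a Gamma(shape α, rate β) prior on the exponential rate λ, the posterior after n observations with total T = Σxᵢ is Gamma(α+n, β+T).
Sum of observations T = 7.96 days; n = 11.
Posterior: Gamma(9.4+11, 7.7+7.96) = Gamma(20.4, 15.66).
The predictive distribution for the next observation is Lomax; its mean is β/(α−1) = 15.66/19.4 = 0.8072.

0.8072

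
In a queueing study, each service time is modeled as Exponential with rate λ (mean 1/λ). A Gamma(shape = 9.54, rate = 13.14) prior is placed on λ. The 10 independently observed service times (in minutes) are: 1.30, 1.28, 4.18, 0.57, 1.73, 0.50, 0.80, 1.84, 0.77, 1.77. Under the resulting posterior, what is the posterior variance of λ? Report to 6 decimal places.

0.025138

With a Gamma(shape α, rate β) prior on the exponential rate λ, the posterior after n observations with total T = Σxᵢ is Gamma(α+n, β+T).
Sum of observations T = 14.74 minutes; n = 10.
Posterior: Gamma(9.54+10, 13.14+14.74) = Gamma(19.54, 27.88).
Var = α/β² = 0.025138.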